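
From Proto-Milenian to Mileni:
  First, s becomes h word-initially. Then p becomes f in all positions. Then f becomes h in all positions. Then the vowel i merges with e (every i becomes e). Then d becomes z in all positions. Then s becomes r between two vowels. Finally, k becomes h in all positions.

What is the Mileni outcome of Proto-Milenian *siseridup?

Mileni: *siseridup
  siseridup → hiseridup   [debuccalisation]
  hiseridup → hiseriduf   [unconditioned shift]
  hiseriduf → hiseriduh   [unconditioned shift]
  hiseriduh → hesereduh   [vowel merger]
  hesereduh → heserezuh   [unconditioned shift]
  heserezuh → hererezuh   [rhotacism]
  hererezuh (rule 7 does not apply)
  giving Mileni hererezuh.

hererezuh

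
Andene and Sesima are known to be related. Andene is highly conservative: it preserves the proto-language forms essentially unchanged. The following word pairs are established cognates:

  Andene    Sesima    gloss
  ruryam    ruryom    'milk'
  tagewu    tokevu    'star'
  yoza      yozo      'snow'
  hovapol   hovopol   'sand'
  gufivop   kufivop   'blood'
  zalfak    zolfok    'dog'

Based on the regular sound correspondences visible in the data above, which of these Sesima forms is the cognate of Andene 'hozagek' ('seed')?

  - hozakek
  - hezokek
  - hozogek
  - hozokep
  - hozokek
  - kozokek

hozokek

tagewu ~ tokevu, zalfak ~ zolfok — Andene a corresponds to Sesima o after a consonant, before a consonant other than r, m, n, p, b, f, v.
tagewu ~ tokevu — Andene g corresponds to Sesima k between vowels (before a front vowel).
Applying these to Andene 'hozagek':
  hozagek → hozogek   (a→o after a consonant, before a consonant other than r, m, n, p, b, f, v)
  hozogek → hozokek   (g→k between vowels (before a front vowel))
So the Sesima cognate is 'hozokek'.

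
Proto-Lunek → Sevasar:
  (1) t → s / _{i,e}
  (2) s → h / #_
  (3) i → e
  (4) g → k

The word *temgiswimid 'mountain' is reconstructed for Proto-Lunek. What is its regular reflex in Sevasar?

Sevasar: start from *temgiswimid.
  rule 1 (palatalisation): temgiswimid → semgiswimid
  rule 2 (debuccalisation): semgiswimid → hemgiswimid
  rule 3 (vowel merger): hemgiswimid → hemgeswemed
  rule 4 (unconditioned shift): hemgeswemed → hemkeswemed
  ⇒ Sevasar hemkeswemed

hemkeswemed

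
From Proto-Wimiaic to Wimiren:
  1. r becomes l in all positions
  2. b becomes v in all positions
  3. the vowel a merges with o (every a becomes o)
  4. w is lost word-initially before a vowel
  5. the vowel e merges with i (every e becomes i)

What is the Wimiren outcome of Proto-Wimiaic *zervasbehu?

Wimiren: *zervasbehu
  zervasbehu → zelvasbehu   [unconditioned shift]
  zelvasbehu → zelvasvehu   [unconditioned shift]
  zelvasvehu → zelvosvehu   [vowel merger]
  zelvosvehu (rule 4 does not apply)
  zelvosvehu → zilvosvihu   [vowel merger]
  giving Wimiren zilvosvihu.

zilvosvihu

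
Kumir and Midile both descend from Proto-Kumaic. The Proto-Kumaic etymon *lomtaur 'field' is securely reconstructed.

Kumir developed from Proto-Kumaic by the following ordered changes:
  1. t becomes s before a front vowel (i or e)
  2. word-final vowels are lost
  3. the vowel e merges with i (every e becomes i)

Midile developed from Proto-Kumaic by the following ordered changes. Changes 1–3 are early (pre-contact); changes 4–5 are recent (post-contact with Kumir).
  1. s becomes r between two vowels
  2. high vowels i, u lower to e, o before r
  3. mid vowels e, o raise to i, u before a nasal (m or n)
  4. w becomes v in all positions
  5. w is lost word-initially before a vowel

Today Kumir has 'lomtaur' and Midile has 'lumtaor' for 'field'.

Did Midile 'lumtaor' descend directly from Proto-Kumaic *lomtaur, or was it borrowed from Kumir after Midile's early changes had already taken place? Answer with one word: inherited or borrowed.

If inherited, *lomtaur would pass through all of Midile's changes:
Midile: *lomtaur
  lomtaur (rule 1 does not apply)
  lomtaur → lomtaor   [pre-rhotic lowering]
  lomtaor → lumtaor   [pre-nasal raising]
  lumtaor (rule 4 does not apply)
  lumtaor (rule 5 does not apply)
  giving Midile lumtaor.
If borrowed from Kumir 'lomtaur' after the early changes, it would undergo only the recent ones:
  rule 4 (unconditioned shift): no change (lomtaur)
  rule 5 (glide loss): no change (lomtaur)
  ⇒ as a loan: lomtaur
Midile 'lumtaor' matches the inherited outcome exactly, so it is an inherited cognate, not a loan.

inherited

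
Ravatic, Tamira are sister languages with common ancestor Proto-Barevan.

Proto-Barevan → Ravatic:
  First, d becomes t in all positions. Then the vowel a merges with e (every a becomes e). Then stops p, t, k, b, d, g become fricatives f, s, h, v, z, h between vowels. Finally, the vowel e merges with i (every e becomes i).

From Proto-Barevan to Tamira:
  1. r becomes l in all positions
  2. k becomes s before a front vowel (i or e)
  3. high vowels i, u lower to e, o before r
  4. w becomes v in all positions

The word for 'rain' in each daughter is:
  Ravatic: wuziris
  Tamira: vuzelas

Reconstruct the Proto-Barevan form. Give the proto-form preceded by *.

*wuzeras

Position 5: Ravatic has r, Tamira has l. Ravatic preserves r here (none of its changes turn any other segment into r), so the proto-segment is *r.
Position 4: Ravatic has i, Tamira has e. Taking the neighbouring segments as reconstructed: Ravatic i could go back to *a or *e or *i; Tamira e can only go back to *e — the one source consistent with every daughter is *e.
This points to *wuzeras. Verify forward in each daughter:
Ravatic: *wuzeras
  wuzeras (rule 1 does not apply)
  wuzeras → wuzeres   [vowel merger]
  wuzeres (rule 3 does not apply)
  wuzeres → wuziris   [vowel merger]
  giving Ravatic wuziris.
Tamira: *wuzeras > wuzelas > vuzelas  (by unconditioned shift, unconditioned shift)
No other proto-form is consistent with every reflex, so the reconstruction is *wuzeras.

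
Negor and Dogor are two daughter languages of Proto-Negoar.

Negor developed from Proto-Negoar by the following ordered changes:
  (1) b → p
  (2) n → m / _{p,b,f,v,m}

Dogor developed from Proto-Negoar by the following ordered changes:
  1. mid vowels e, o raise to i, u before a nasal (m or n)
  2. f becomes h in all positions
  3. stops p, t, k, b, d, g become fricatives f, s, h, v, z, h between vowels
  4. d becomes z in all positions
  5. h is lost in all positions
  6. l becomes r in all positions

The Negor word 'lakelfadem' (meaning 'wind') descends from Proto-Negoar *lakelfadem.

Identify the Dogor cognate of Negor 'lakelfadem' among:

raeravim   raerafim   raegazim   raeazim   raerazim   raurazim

Dogor: *lakelfadem > lakelfadim > lakelhadim > lahelhazim > laelazim > raerazim  (by pre-nasal raising, unconditioned shift, intervocalic lenition, h-loss, unconditioned shift)
The other candidates each miss or misapply at least one Dogor change.

raerazim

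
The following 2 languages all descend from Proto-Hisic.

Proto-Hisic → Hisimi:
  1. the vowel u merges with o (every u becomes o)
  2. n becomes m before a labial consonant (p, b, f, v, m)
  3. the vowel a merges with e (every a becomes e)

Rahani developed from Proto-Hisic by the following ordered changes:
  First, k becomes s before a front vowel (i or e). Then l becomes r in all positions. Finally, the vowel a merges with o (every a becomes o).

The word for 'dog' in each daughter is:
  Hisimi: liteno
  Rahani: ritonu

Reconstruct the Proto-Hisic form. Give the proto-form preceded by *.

*litanu

Position 4: Hisimi has e, Rahani has o. Taking the neighbouring segments as reconstructed: Hisimi e could go back to *a or *e; Rahani o could go back to *a or *o — the one source consistent with every daughter is *a.
Position 6: Hisimi has o, Rahani has u. Rahani preserves u here (none of its changes turn any other segment into u), so the proto-segment is *u.
Position 1: Hisimi has l, Rahani has r. Hisimi preserves l here (none of its changes turn any other segment into l), so the proto-segment is *l.
The remaining positions agree across the daughters. Check the candidate against every language:
Hisimi: start from *litanu.
  rule 1 (vowel merger): litanu → litano
  rule 2: no change — litano
  rule 3 (vowel merger): litano → liteno
  ⇒ Hisimi liteno
Rahani: *litanu > ritanu > ritonu  (by unconditioned shift, vowel merger)
Only *litanu yields all of Hisimi liteno, Rahani ritonu.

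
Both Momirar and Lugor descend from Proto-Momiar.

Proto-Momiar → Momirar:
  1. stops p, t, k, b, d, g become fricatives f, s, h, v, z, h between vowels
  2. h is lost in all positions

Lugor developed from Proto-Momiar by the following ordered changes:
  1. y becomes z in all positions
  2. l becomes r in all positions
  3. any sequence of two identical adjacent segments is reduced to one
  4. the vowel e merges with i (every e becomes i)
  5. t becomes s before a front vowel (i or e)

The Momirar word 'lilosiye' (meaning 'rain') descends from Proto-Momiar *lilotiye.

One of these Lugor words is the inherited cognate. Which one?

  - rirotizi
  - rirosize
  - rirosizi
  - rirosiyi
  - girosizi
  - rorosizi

rirosizi

Lugor: start from *lilotiye.
  rule 1 (unconditioned shift): lilotiye → lilotize
  rule 2 (unconditioned shift): lilotize → rirotize
  rule 3: no change — rirotize
  rule 4 (vowel merger): rirotize → rirotizi
  rule 5 (palatalisation): rirotizi → rirosizi
  ⇒ Lugor rirosizi
The other candidates each miss or misapply at least one Lugor change.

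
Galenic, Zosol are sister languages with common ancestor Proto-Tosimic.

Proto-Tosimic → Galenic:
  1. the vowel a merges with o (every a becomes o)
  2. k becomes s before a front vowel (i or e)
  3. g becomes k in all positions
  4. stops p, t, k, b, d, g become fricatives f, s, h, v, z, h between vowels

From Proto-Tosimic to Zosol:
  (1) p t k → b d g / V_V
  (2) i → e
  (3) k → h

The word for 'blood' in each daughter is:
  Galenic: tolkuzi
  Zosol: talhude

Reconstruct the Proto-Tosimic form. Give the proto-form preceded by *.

*talkudi

Position 7: Galenic has i, Zosol has e. Galenic preserves i here (none of its changes turn any other segment into i), so the proto-segment is *i.
Position 6: Galenic has z, Zosol has d. Taking the neighbouring segments as reconstructed: Galenic z could go back to *d or *z; Zosol d could go back to *t or *d — the one source consistent with every daughter is *d.
Position 4: Galenic has k, Zosol has h. Taking the neighbouring segments as reconstructed: Galenic k could go back to *k or *g; Zosol h could go back to *k or *h — the one source consistent with every daughter is *k.
This points to *talkudi. Verify forward in each daughter:
Galenic: *talkudi > tolkudi > tolkuzi  (by vowel merger, intervocalic lenition)
Zosol: start from *talkudi.
  rule 1: no change — talkudi
  rule 2 (vowel merger): talkudi → talkude
  rule 3 (unconditioned shift): talkude → talhude
  ⇒ Zosol talhude
*talkudi is the unique common source.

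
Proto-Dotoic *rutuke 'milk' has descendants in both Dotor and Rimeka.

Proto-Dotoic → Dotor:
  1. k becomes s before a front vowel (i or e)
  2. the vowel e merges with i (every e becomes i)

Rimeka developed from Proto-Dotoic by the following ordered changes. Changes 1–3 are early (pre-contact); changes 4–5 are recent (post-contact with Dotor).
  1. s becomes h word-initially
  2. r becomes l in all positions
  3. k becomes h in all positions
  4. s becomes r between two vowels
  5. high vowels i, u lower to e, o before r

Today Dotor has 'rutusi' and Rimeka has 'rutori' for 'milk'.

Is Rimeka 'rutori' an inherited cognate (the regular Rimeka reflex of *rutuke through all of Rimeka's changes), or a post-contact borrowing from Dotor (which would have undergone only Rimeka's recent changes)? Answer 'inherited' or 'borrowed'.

If inherited, *rutuke would pass through all of Rimeka's changes:
Rimeka: start from *rutuke.
  rule 1: no change — rutuke
  rule 2 (unconditioned shift): rutuke → lutuke
  rule 3 (unconditioned shift): lutuke → lutuhe
  rule 4: no change — lutuhe
  rule 5: no change — lutuhe
  ⇒ Rimeka lutuhe
If borrowed from Dotor 'rutusi' after the early changes, it would undergo only the recent ones:
  rule 4 (rhotacism): rutusi → ruturi
  rule 5 (pre-rhotic lowering): ruturi → rutori
  ⇒ as a loan: rutori
Rimeka 'rutori' matches the loan outcome 'rutori', not the inherited 'lutuhe' — it skipped the early Rimeka changes, so it was borrowed from Dotor.

borrowed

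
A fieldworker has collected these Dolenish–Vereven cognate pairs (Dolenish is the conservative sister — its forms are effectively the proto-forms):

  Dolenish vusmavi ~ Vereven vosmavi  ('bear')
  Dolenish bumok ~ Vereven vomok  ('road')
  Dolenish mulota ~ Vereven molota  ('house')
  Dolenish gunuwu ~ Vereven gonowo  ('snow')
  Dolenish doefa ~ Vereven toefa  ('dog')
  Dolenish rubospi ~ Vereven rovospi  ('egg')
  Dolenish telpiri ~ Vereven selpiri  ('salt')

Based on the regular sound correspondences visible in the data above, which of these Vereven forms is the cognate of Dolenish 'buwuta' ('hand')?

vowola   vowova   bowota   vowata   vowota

bumok ~ vomok — Dolenish b corresponds to Vereven v word-initially before a back vowel.
vusmavi ~ vosmavi, mulota ~ molota — Dolenish u corresponds to Vereven o after a consonant, before a consonant other than r, m, n, p, b, f, v.
Applying these to Dolenish 'buwuta':
  buwuta → vuwuta   (b→v word-initially before a back vowel)
  vuwuta → vowuta   (u→o after a consonant, before a consonant other than r, m, n, p, b, f, v)
  vowuta → vowota   (u→o after a consonant, before a consonant other than r, m, n, p, b, f, v)
So the Vereven cognate is 'vowota'.

vowota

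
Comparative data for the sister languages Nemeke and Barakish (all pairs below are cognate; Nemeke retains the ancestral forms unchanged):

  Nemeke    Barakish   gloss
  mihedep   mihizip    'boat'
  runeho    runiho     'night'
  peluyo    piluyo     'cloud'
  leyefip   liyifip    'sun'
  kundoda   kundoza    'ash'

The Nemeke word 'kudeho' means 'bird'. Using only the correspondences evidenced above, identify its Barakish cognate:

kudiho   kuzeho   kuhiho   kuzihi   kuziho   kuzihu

mihedep ~ mihizip — Nemeke d corresponds to Barakish z between vowels (before a front vowel).
mihedep ~ mihizip, runeho ~ runiho — Nemeke e corresponds to Barakish i after a consonant, before a consonant other than r, m, n, p, b, f, v.
Applying these to Nemeke 'kudeho':
  kudeho → kuzeho   (d→z between vowels (before a front vowel))
  kuzeho → kuziho   (e→i after a consonant, before a consonant other than r, m, n, p, b, f, v)
So the Barakish cognate is 'kuziho'.

kuziho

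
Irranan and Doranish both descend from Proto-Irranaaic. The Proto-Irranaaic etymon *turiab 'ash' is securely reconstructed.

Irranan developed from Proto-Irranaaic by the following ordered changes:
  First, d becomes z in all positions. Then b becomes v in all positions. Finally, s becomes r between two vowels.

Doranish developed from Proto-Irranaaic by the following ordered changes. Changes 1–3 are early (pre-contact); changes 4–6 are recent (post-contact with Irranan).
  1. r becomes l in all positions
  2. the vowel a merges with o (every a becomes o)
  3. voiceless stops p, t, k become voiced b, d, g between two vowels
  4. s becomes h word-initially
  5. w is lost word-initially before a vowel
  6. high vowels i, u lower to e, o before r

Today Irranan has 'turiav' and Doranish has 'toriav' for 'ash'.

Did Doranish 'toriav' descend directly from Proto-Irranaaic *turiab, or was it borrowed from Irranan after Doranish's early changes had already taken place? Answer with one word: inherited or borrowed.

borrowed

If inherited, *turiab would pass through all of Doranish's changes:
Doranish: start from *turiab.
  rule 1 (unconditioned shift): turiab → tuliab
  rule 2 (vowel merger): tuliab → tuliob
  rule 3: no change — tuliob
  rule 4: no change — tuliob
  rule 5: no change — tuliob
  rule 6: no change — tuliob
  ⇒ Doranish tuliob
If borrowed from Irranan 'turiav' after the early changes, it would undergo only the recent ones:
  rule 4 (debuccalisation): no change (turiav)
  rule 5 (glide loss): no change (turiav)
  rule 6 (pre-rhotic lowering): turiav → toriav
  ⇒ as a loan: toriav
Doranish 'toriav' matches the loan outcome 'toriav', not the inherited 'tuliob' — it skipped the early Doranish changes, so it was borrowed from Irranan.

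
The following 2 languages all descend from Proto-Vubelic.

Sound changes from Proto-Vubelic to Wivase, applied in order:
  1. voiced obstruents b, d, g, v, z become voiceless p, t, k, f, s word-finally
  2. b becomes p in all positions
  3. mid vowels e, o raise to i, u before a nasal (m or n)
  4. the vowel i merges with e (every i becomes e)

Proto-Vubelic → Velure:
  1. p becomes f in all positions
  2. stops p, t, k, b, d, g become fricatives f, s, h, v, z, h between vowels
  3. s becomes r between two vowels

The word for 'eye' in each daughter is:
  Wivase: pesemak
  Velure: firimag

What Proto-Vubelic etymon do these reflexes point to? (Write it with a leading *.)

Position 2: Wivase has e, Velure has i. Velure preserves i here (none of its changes turn any other segment into i), so the proto-segment is *i.
Position 4: Wivase has e, Velure has i. Velure preserves i here (none of its changes turn any other segment into i), so the proto-segment is *i.
Position 1: Wivase has p, Velure has f. Taking the neighbouring segments as reconstructed: Wivase p could go back to *p or *b; Velure f could go back to *p or *f — the one source consistent with every daughter is *p.
This points to *pisimag. Verify forward in each daughter:
Wivase: start from *pisimag.
  rule 1 (final devoicing): pisimag → pisimak
  rule 2: no change — pisimak
  rule 3: no change — pisimak
  rule 4 (vowel merger): pisimak → pesemak
  ⇒ Wivase pesemak
Velure: *pisimag > fisimag > firimag  (by unconditioned shift, rhotacism)
No other proto-form is consistent with every reflex, so the reconstruction is *pisimag.

*pisimag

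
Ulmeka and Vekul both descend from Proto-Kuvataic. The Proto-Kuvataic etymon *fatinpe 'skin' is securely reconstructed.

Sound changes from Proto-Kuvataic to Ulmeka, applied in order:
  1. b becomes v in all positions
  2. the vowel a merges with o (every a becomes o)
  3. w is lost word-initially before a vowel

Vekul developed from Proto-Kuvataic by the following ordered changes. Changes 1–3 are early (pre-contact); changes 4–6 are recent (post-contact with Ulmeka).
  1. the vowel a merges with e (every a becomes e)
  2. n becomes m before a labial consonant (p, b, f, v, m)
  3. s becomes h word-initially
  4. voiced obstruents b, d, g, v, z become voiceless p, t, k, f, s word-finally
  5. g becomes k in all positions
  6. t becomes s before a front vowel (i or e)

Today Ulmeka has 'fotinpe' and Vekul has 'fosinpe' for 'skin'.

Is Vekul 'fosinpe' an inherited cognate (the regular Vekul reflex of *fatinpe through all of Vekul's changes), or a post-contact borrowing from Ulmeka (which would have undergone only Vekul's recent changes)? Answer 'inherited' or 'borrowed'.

borrowed

If inherited, *fatinpe would pass through all of Vekul's changes:
Vekul: *fatinpe > fetinpe > fetimpe > fesimpe  (by vowel merger, nasal place assimilation, palatalisation)
If borrowed from Ulmeka 'fotinpe' after the early changes, it would undergo only the recent ones:
  rule 4 (final devoicing): no change (fotinpe)
  rule 5 (unconditioned shift): no change (fotinpe)
  rule 6 (palatalisation): fotinpe → fosinpe
  ⇒ as a loan: fosinpe
Vekul 'fosinpe' matches the loan outcome 'fosinpe', not the inherited 'fesimpe' — it skipped the early Vekul changes, so it was borrowed from Ulmeka.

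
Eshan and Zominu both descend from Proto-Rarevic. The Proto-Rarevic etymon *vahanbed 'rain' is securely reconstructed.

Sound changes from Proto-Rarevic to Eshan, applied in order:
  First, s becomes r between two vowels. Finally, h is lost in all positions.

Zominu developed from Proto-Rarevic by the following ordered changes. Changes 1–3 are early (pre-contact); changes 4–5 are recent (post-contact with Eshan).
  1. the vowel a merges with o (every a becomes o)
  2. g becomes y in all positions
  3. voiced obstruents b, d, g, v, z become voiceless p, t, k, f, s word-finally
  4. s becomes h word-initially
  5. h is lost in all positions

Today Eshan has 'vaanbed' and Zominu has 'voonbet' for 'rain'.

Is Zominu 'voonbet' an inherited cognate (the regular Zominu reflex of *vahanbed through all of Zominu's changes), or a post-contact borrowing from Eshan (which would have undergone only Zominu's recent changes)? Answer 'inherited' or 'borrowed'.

If inherited, *vahanbed would pass through all of Zominu's changes:
Zominu: start from *vahanbed.
  rule 1 (vowel merger): vahanbed → vohonbed
  rule 2: no change — vohonbed
  rule 3 (final devoicing): vohonbed → vohonbet
  rule 4: no change — vohonbet
  rule 5 (h-loss): vohonbet → voonbet
  ⇒ Zominu voonbet
If borrowed from Eshan 'vaanbed' after the early changes, it would undergo only the recent ones:
  rule 4 (debuccalisation): no change (vaanbed)
  rule 5 (h-loss): no change (vaanbed)
  ⇒ as a loan: vaanbed
Zominu 'voonbet' matches the inherited outcome exactly, so it is an inherited cognate, not a loan.

inherited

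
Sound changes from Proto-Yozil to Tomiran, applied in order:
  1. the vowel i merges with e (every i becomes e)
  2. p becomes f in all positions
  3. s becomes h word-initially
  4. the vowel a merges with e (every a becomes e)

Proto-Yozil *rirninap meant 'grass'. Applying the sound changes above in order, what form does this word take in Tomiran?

Tomiran: *rirninap
  rirninap → rernenap   [vowel merger]
  rernenap → rernenaf   [unconditioned shift]
  rernenaf (rule 3 does not apply)
  rernenaf → rernenef   [vowel merger]
  giving Tomiran rernenef.

rernenef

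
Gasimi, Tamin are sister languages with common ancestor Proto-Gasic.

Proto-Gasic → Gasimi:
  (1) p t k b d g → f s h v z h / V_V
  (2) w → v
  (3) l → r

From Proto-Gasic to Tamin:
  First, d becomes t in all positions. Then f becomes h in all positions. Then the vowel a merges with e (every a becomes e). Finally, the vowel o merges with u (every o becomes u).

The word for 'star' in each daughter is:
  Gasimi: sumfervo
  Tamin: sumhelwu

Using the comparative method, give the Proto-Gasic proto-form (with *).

*sumfelwo

Position 8: Gasimi has o, Tamin has u. Gasimi preserves o here (none of its changes turn any other segment into o), so the proto-segment is *o.
Position 6: Gasimi has r, Tamin has l. Tamin preserves l here (none of its changes turn any other segment into l), so the proto-segment is *l.
This points to *sumfelwo. Verify forward in each daughter:
Gasimi: *sumfelwo > sumfelvo > sumfervo  (by unconditioned shift, unconditioned shift)
Tamin: *sumfelwo
  sumfelwo (rule 1 does not apply)
  sumfelwo → sumhelwo   [unconditioned shift]
  sumhelwo (rule 3 does not apply)
  sumhelwo → sumhelwu   [vowel merger]
  giving Tamin sumhelwu.
No other proto-form is consistent with every reflex, so the reconstruction is *sumfelwo.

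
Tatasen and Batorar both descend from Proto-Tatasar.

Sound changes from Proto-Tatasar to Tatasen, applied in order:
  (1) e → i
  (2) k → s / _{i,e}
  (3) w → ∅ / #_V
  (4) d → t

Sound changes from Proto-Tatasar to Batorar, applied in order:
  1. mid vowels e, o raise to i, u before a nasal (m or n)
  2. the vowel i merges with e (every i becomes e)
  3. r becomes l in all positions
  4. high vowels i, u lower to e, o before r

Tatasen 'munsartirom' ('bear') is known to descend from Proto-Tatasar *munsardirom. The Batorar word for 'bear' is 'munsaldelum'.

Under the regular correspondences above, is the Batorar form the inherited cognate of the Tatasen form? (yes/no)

Derive the expected Batorar reflex of *munsardirom:
Batorar: *munsardirom > munsardirum > munsarderum > munsaldelum  (by pre-nasal raising, vowel merger, unconditioned shift)
Batorar 'munsaldelum' matches the regular reflex exactly, so the pair is cognate.

yes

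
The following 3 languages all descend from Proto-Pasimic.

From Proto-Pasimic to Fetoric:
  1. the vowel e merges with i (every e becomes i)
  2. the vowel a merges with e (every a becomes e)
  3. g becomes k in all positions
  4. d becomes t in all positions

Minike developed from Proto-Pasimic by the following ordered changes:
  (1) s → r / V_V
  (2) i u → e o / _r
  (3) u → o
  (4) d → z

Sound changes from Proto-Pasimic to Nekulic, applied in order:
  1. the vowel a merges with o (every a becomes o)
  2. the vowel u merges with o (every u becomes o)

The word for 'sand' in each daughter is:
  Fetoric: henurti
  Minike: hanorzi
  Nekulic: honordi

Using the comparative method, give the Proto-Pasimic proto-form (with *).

Position 4: Fetoric has u, Minike has o, Nekulic has o. Fetoric preserves u here (none of its changes turn any other segment into u), so the proto-segment is *u.
Position 2: Fetoric has e, Minike has a, Nekulic has o. Minike preserves a here (none of its changes turn any other segment into a), so the proto-segment is *a.
Verify the candidate proto-form against each daughter:
Fetoric: *hanurdi > henurdi > henurti  (by vowel merger, unconditioned shift)
Minike: *hanurdi > hanordi > hanorzi  (by pre-rhotic lowering, unconditioned shift)
Nekulic: start from *hanurdi.
  rule 1 (vowel merger): hanurdi → honurdi
  rule 2 (vowel merger): honurdi → honordi
  ⇒ Nekulic honordi
Only *hanurdi yields all of Fetoric henurti, Minike hanorzi, Nekulic honordi.

*hanurdi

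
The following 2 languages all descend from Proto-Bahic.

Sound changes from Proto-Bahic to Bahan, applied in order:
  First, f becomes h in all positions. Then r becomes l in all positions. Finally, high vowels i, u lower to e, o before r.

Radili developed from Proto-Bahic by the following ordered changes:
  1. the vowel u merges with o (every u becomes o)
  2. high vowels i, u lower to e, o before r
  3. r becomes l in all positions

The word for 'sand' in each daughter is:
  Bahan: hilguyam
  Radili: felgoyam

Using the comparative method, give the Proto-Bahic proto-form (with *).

Position 2: Bahan has i, Radili has e. Bahan preserves i here (none of its changes turn any other segment into i), so the proto-segment is *i.
Position 1: Bahan has h, Radili has f. Radili preserves f here (none of its changes turn any other segment into f), so the proto-segment is *f.
Position 5: Bahan has u, Radili has o. Bahan preserves u here (none of its changes turn any other segment into u), so the proto-segment is *u.
Verify the candidate proto-form against each daughter:
Bahan: *firguyam > hirguyam > hilguyam  (by unconditioned shift, unconditioned shift)
Radili: *firguyam
  firguyam → firgoyam   [vowel merger]
  firgoyam → fergoyam   [pre-rhotic lowering]
  fergoyam → felgoyam   [unconditioned shift]
  giving Radili felgoyam.
No other proto-form is consistent with every reflex, so the reconstruction is *firguyam.

*firguyam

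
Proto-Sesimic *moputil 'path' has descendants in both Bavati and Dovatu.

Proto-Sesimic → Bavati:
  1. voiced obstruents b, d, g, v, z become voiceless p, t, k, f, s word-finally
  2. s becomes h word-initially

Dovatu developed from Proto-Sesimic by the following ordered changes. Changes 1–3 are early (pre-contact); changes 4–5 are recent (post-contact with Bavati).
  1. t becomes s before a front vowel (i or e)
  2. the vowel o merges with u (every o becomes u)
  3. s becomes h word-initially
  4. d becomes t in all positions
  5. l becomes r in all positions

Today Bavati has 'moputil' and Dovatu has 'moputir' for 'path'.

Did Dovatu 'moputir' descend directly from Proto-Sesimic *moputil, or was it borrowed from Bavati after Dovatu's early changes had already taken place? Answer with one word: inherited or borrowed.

borrowed

If inherited, *moputil would pass through all of Dovatu's changes:
Dovatu: start from *moputil.
  rule 1 (palatalisation): moputil → mopusil
  rule 2 (vowel merger): mopusil → mupusil
  rule 3: no change — mupusil
  rule 4: no change — mupusil
  rule 5 (unconditioned shift): mupusil → mupusir
  ⇒ Dovatu mupusir
If borrowed from Bavati 'moputil' after the early changes, it would undergo only the recent ones:
  rule 4 (unconditioned shift): no change (moputil)
  rule 5 (unconditioned shift): moputil → moputir
  ⇒ as a loan: moputir
Dovatu 'moputir' matches the loan outcome 'moputir', not the inherited 'mupusir' — it skipped the early Dovatu changes, so it was borrowed from Bavati.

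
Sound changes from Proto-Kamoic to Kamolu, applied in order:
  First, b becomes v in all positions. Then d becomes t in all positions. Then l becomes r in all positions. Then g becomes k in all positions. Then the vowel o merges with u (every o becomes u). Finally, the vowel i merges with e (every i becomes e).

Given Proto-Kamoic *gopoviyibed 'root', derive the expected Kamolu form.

kupuveyevet

Kamolu: start from *gopoviyibed.
  rule 1 (unconditioned shift): gopoviyibed → gopoviyived
  rule 2 (unconditioned shift): gopoviyived → gopoviyivet
  rule 3: no change — gopoviyivet
  rule 4 (unconditioned shift): gopoviyivet → kopoviyivet
  rule 5 (vowel merger): kopoviyivet → kupuviyivet
  rule 6 (vowel merger): kupuviyivet → kupuveyevet
  ⇒ Kamolu kupuveyevet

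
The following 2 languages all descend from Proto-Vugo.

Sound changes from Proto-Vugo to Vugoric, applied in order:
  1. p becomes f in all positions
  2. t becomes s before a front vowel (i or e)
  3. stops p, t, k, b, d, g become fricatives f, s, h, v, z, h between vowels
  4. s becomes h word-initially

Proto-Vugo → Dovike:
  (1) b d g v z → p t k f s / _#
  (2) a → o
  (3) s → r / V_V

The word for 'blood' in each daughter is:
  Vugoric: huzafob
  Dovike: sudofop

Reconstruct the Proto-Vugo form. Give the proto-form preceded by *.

*sudafob

Position 3: Vugoric has z, Dovike has d. Dovike preserves d here (none of its changes turn any other segment into d), so the proto-segment is *d.
Position 7: Vugoric has b, Dovike has p. Vugoric preserves b here (none of its changes turn any other segment into b), so the proto-segment is *b.
This points to *sudafob. Verify forward in each daughter:
Vugoric: *sudafob
  sudafob (rule 1 does not apply)
  sudafob (rule 2 does not apply)
  sudafob → suzafob   [intervocalic lenition]
  suzafob → huzafob   [debuccalisation]
  giving Vugoric huzafob.
Dovike: *sudafob > sudafop > sudofop  (by final devoicing, vowel merger)
*sudafob is the unique common source.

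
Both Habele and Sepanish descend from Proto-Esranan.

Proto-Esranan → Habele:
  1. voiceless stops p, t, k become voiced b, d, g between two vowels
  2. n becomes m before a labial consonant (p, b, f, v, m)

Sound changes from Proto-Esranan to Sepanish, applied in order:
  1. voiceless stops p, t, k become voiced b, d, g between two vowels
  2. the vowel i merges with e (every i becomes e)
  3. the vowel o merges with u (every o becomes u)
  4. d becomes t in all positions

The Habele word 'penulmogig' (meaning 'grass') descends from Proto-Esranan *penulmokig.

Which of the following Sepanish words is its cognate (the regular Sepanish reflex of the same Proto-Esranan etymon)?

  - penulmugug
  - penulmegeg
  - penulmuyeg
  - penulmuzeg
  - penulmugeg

Sepanish: *penulmokig
  penulmokig → penulmogig   [intervocalic voicing]
  penulmogig → penulmogeg   [vowel merger]
  penulmogeg → penulmugeg   [vowel merger]
  penulmugeg (rule 4 does not apply)
  giving Sepanish penulmugeg.
Only 'penulmugeg' matches the regular Sepanish development of *penulmokig.

penulmugeg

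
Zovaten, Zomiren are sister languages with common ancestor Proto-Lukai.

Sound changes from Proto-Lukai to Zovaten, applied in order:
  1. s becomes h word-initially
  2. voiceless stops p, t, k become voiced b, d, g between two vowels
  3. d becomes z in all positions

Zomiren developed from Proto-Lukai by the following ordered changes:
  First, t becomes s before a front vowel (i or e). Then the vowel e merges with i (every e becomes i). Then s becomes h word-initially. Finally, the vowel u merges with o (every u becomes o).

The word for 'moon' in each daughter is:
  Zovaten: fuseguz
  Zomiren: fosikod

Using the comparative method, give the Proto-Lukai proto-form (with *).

Position 2: Zovaten has u, Zomiren has o. Zovaten preserves u here (none of its changes turn any other segment into u), so the proto-segment is *u.
Position 7: Zovaten has z, Zomiren has d. Zomiren preserves d here (none of its changes turn any other segment into d), so the proto-segment is *d.
Position 5: Zovaten has g, Zomiren has k. Zomiren preserves k here (none of its changes turn any other segment into k), so the proto-segment is *k.
Continuing position by position gives *fusekud; check it forward:
Zovaten: start from *fusekud.
  rule 1: no change — fusekud
  rule 2 (intervocalic voicing): fusekud → fusegud
  rule 3 (unconditioned shift): fusegud → fuseguz
  ⇒ Zovaten fuseguz
Zomiren: *fusekud > fusikud > fosikod  (by vowel merger, vowel merger)
Only *fusekud yields all of Zovaten fuseguz, Zomiren fosikod.

*fusekud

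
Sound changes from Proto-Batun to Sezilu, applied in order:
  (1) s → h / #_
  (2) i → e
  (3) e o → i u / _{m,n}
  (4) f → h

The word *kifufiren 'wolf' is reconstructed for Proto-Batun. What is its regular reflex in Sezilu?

Sezilu: start from *kifufiren.
  rule 1: no change — kifufiren
  rule 2 (vowel merger): kifufiren → kefuferen
  rule 3 (pre-nasal raising): kefuferen → kefuferin
  rule 4 (unconditioned shift): kefuferin → kehuherin
  ⇒ Sezilu kehuherin

kehuherin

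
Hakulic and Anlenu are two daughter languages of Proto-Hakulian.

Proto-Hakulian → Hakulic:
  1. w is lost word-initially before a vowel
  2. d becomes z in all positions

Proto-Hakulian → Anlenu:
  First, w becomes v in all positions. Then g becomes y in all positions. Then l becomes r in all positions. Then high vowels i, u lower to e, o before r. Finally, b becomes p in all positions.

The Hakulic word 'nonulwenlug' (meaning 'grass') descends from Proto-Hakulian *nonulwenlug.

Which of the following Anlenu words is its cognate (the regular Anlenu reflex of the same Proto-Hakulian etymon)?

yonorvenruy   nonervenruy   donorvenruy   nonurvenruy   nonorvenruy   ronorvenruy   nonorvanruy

nonorvenruy

Anlenu: start from *nonulwenlug.
  rule 1 (unconditioned shift): nonulwenlug → nonulvenlug
  rule 2 (unconditioned shift): nonulvenlug → nonulvenluy
  rule 3 (unconditioned shift): nonulvenluy → nonurvenruy
  rule 4 (pre-rhotic lowering): nonurvenruy → nonorvenruy
  rule 5: no change — nonorvenruy
  ⇒ Anlenu nonorvenruy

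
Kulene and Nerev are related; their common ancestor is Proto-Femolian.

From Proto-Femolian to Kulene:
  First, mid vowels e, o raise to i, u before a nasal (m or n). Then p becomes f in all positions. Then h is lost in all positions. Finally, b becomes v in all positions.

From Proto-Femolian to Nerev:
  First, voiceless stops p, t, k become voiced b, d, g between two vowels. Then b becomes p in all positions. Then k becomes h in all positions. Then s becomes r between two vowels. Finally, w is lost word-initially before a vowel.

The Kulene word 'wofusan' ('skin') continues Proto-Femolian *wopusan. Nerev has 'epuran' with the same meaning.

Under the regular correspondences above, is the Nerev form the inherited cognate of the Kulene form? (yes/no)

Derive the expected Nerev reflex of *wopusan:
Nerev: *wopusan > wobusan > wopusan > wopuran > opuran  (by intervocalic voicing, unconditioned shift, rhotacism, glide loss)
The regular Nerev reflex would be 'opuran', but the attested form is 'epuran'. The correspondence is irregular, so they are not cognates (the Nerev form has a different source).

no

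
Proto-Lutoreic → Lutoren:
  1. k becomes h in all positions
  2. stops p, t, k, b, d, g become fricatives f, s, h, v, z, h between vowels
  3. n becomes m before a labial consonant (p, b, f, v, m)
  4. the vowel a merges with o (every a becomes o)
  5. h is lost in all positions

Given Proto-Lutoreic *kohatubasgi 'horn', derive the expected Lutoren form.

Lutoren: *kohatubasgi
  kohatubasgi → hohatubasgi   [unconditioned shift]
  hohatubasgi → hohasuvasgi   [intervocalic lenition]
  hohasuvasgi (rule 3 does not apply)
  hohasuvasgi → hohosuvosgi   [vowel merger]
  hohosuvosgi → oosuvosgi   [h-loss]
  giving Lutoren oosuvosgi.

oosuvosgi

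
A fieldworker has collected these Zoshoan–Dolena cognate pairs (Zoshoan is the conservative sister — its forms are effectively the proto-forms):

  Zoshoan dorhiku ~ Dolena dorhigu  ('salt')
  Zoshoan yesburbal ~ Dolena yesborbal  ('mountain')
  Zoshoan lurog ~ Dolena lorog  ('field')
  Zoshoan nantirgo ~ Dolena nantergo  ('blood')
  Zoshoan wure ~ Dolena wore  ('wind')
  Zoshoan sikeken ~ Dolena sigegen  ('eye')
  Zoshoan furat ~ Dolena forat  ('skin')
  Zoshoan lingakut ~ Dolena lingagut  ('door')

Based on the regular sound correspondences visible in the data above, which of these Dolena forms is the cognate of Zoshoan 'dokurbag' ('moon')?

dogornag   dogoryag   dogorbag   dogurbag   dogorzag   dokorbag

dorhiku ~ dorhigu, lingakut ~ lingagut — Zoshoan k corresponds to Dolena g between vowels (before a back vowel).
yesburbal ~ yesborbal, lurog ~ lorog — Zoshoan u corresponds to Dolena o after a consonant, before r.
Applying these to Zoshoan 'dokurbag':
  dokurbag → dogurbag   (k→g between vowels (before a back vowel))
  dogurbag → dogorbag   (u→o after a consonant, before r)
So the Dolena cognate is 'dogorbag'.

dogorbag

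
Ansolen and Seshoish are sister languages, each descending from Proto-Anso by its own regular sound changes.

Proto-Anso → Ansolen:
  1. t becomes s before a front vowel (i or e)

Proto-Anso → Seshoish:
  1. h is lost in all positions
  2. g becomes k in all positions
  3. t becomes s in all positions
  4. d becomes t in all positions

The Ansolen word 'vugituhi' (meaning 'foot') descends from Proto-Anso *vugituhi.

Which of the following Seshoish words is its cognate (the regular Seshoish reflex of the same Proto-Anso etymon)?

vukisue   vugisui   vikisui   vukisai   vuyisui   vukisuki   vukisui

Seshoish: *vugituhi > vugitui > vukitui > vukisui  (by h-loss, unconditioned shift, unconditioned shift)
Only 'vukisui' matches the regular Seshoish development of *vugituhi.

vukisui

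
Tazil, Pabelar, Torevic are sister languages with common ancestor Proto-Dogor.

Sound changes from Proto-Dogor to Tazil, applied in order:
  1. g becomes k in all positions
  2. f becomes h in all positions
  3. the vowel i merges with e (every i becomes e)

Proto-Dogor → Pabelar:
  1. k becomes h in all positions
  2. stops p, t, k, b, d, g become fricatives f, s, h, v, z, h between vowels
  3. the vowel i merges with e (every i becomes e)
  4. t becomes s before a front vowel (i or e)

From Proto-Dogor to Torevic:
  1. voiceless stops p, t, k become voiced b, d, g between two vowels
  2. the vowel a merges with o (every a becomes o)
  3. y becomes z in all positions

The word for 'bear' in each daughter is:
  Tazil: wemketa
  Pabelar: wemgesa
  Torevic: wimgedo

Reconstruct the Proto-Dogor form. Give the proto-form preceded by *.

*wimgeta

Position 6: Tazil has t, Pabelar has s, Torevic has d. Tazil preserves t here (none of its changes turn any other segment into t), so the proto-segment is *t.
Position 4: Tazil has k, Pabelar has g, Torevic has g. Pabelar preserves g here (none of its changes turn any other segment into g), so the proto-segment is *g.
Verify the candidate proto-form against each daughter:
Tazil: start from *wimgeta.
  rule 1 (unconditioned shift): wimgeta → wimketa
  rule 2: no change — wimketa
  rule 3 (vowel merger): wimketa → wemketa
  ⇒ Tazil wemketa
Pabelar: *wimgeta > wimgesa > wemgesa  (by intervocalic lenition, vowel merger)
Torevic: start from *wimgeta.
  rule 1 (intervocalic voicing): wimgeta → wimgeda
  rule 2 (vowel merger): wimgeda → wimgedo
  rule 3: no change — wimgedo
  ⇒ Torevic wimgedo
Only *wimgeta yields all of Tazil wemketa, Pabelar wemgesa, Torevic wimgedo.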